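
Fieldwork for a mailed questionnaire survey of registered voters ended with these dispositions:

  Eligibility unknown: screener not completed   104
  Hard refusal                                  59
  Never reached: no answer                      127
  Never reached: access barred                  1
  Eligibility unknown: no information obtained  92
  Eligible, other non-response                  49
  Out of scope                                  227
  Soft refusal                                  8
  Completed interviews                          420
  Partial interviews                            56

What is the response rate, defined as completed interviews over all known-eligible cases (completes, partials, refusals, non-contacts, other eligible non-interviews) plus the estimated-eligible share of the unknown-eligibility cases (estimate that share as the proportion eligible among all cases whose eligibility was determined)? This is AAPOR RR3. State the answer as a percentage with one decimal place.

48.3%

Refusals = 59 + 8 = 67
No answer / not reached = 127 + 1 = 128
Eligibility not determined = 104 + 92 = 196
Numerator: 420
Determined eligible: 420 + 56 + 67 + 128 + 49 = 720
e = 720 / (720 + 227) = 720 / 947 = 0.7603
Estimated eligible among unknowns: 0.7603 × 196 = 149.02
Denominator: 720 + 149.02 = 869.02
RR3 = 420 / 869.02 = 0.4833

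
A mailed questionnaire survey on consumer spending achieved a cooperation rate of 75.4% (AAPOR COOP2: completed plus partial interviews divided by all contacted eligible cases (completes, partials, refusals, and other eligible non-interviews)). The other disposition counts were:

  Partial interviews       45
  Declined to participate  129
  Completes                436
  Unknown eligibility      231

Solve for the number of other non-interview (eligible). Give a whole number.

28

Top = 436 + 45 = 481
COOP2 = 481 / D = 0.754
D = 481 / 0.754 = 637.9
Other denominator terms total 610
other non-interview (eligible) = 637.9 − 610 ≈ 28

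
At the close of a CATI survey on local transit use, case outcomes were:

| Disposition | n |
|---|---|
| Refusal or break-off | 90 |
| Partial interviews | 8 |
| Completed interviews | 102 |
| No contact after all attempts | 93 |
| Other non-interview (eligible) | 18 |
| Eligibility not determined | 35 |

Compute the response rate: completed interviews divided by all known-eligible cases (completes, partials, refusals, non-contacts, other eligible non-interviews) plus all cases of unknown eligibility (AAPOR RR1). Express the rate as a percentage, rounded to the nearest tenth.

Num = 102
Base = 102 + 8 + 90 + 93 + 18 + 35 = 346
RR1 = 102 / 346 = 0.2948

29.5%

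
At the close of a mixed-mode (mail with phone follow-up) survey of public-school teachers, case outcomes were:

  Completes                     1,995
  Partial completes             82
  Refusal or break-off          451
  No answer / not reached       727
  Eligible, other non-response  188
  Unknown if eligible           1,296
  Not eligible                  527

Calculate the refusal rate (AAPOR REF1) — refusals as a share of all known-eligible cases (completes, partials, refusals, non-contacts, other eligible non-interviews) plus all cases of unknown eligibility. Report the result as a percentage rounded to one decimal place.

Top: 451
Denom: 1995 + 82 + 451 + 727 + 188 + 1296 = 4739
REF1 = 451 / 4739 = 0.0952

9.5%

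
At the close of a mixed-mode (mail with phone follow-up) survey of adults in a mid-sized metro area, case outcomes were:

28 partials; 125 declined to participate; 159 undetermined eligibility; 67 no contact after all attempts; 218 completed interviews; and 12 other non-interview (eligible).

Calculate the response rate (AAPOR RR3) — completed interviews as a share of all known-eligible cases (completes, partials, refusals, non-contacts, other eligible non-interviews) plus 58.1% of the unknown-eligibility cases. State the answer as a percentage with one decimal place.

40.2%

Top: 218
Eligible (known): 218 + 28 + 125 + 67 + 12 = 450
e × U: 0.5810 × 159 = 92.38
Denom: 450 + 92.38 = 542.38
RR3 = 218 / 542.38 = 0.4019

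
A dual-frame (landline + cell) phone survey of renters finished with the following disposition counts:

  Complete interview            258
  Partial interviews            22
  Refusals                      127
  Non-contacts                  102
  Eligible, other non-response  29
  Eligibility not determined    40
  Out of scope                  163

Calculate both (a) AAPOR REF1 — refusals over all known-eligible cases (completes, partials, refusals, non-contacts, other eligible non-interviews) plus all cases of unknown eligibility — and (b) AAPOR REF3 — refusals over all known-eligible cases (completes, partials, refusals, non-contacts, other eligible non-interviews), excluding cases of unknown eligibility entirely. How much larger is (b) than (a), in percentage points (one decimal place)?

1.6

Top = 127
Denom = 258 + 22 + 127 + 102 + 29 + 40 = 578
REF1 = 127 / 578 = 0.2197
Denom = 258 + 22 + 127 + 102 + 29 = 538
REF3 = 127 / 538 = 0.2361
Difference = 23.61 − 21.97 = 1.64 percentage points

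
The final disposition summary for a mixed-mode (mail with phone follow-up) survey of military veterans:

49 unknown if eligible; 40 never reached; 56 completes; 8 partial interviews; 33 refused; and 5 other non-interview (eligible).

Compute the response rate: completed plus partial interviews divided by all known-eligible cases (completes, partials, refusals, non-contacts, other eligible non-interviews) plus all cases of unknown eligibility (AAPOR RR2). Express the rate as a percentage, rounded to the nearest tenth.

33.5%

Num: 56 + 8 = 64
Denom: 56 + 8 + 33 + 40 + 5 + 49 = 191
RR2 = 64 / 191 = 0.3351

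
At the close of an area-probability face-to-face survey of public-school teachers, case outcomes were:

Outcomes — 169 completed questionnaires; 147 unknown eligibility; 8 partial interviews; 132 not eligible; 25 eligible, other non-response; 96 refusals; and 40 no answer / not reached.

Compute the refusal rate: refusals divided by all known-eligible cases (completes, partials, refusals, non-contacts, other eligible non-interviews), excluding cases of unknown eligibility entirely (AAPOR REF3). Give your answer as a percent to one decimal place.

Top → 96
Base → 169 + 8 + 96 + 40 + 25 = 338
REF3 = 96 / 338 = 0.2840

28.4%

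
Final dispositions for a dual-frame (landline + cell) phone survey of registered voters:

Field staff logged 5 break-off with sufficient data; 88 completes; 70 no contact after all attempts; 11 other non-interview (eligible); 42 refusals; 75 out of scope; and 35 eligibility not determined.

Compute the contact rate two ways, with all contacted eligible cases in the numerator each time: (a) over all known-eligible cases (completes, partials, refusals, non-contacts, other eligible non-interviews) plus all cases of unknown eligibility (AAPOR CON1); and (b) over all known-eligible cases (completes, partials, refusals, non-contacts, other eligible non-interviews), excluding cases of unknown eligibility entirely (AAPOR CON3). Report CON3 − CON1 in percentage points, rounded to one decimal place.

Numerator = 88 + 5 + 42 + 11 = 146
Base = 88 + 5 + 42 + 70 + 11 + 35 = 251
CON1 = 146 / 251 = 0.5817
Base = 88 + 5 + 42 + 70 + 11 = 216
CON3 = 146 / 216 = 0.6759
Difference = 67.59 − 58.17 = 9.42 percentage points

9.4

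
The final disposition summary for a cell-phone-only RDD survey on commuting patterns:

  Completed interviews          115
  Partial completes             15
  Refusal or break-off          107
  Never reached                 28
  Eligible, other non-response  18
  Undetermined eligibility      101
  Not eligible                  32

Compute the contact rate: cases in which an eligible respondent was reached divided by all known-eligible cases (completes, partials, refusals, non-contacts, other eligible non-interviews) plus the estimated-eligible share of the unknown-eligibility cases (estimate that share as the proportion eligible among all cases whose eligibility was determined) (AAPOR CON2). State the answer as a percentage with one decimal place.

Num → 115 + 15 + 107 + 18 = 255
Determined eligible → 115 + 15 + 107 + 28 + 18 = 283
e = 283 / (283 + 32) = 283 / 315 = 0.8984
e × U → 0.8984 × 101 = 90.74
Denominator → 283 + 90.74 = 373.74
CON2 = 255 / 373.74 = 0.6823

68.2%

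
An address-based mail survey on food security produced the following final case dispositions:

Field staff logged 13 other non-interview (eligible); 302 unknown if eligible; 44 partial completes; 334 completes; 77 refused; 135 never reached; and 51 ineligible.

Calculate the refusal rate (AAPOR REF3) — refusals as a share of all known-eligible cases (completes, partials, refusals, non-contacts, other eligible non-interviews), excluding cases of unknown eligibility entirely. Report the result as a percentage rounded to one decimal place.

Num: 77
Denom: 334 + 44 + 77 + 135 + 13 = 603
REF3 = 77 / 603 = 0.1277

12.8%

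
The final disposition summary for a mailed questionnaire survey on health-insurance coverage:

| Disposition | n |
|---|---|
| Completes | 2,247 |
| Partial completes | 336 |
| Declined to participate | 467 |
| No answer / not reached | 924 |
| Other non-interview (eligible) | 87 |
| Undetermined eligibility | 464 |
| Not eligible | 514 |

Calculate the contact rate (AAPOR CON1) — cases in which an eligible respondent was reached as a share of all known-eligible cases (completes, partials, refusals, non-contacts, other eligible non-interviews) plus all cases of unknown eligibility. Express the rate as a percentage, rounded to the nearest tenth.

69.3%

Numerator → 2247 + 336 + 467 + 87 = 3137
Denominator → 2247 + 336 + 467 + 924 + 87 + 464 = 4525
CON1 = 3137 / 4525 = 0.6933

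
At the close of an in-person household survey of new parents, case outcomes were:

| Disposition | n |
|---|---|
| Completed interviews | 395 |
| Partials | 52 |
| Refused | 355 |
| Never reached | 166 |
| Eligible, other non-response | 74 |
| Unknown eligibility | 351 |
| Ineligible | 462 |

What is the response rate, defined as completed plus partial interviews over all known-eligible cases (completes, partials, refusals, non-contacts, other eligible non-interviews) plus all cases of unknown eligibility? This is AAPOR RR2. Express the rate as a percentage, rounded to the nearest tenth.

32.1%

Top = 395 + 52 = 447
Denominator = 395 + 52 + 355 + 166 + 74 + 351 = 1393
RR2 = 447 / 1393 = 0.3209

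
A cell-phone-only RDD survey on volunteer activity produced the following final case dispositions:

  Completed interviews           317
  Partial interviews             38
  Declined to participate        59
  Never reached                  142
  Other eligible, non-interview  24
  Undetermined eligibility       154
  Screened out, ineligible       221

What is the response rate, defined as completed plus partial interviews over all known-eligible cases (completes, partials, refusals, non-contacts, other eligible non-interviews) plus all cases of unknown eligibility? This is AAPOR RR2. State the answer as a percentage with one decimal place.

Numerator: 317 + 38 = 355
Denom: 317 + 38 + 59 + 142 + 24 + 154 = 734
RR2 = 355 / 734 = 0.4837

48.4%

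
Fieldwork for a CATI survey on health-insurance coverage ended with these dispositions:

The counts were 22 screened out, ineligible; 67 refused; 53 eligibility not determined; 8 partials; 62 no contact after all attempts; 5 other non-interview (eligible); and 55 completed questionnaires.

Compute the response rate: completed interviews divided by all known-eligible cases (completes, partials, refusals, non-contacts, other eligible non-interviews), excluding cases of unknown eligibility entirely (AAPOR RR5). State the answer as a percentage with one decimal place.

27.9%

Top = 55
Denom = 55 + 8 + 67 + 62 + 5 = 197
RR5 = 55 / 197 = 0.2792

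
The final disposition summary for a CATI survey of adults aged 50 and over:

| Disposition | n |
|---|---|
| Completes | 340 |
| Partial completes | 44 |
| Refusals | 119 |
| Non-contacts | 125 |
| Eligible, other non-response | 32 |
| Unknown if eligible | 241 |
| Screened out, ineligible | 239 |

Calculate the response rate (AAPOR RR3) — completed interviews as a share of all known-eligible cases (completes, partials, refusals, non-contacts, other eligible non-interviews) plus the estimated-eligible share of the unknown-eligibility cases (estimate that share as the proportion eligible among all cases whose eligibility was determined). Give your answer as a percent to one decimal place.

Top → 340
Known eligible → 340 + 44 + 119 + 125 + 32 = 660
e = 660 / (660 + 239) = 660 / 899 = 0.7341
e × U → 0.7341 × 241 = 176.92
Base → 660 + 176.92 = 836.92
RR3 = 340 / 836.92 = 0.4063

40.6%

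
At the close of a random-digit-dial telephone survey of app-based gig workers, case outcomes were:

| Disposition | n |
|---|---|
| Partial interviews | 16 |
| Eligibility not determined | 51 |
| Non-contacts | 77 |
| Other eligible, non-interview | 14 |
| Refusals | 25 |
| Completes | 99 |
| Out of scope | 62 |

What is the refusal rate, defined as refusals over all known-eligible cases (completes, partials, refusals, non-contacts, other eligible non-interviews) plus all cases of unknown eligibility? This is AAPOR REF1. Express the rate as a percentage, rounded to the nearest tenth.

8.9%

Top: 25
Denom: 99 + 16 + 25 + 77 + 14 + 51 = 282
REF1 = 25 / 282 = 0.0887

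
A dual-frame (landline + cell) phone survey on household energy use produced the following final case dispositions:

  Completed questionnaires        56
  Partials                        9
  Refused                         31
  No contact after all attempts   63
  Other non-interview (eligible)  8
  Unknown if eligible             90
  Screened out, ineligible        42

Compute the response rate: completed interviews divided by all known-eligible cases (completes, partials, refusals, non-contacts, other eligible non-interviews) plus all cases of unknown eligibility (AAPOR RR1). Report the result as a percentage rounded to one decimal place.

Num = 56
Base = 56 + 9 + 31 + 63 + 8 + 90 = 257
RR1 = 56 / 257 = 0.2179

21.8%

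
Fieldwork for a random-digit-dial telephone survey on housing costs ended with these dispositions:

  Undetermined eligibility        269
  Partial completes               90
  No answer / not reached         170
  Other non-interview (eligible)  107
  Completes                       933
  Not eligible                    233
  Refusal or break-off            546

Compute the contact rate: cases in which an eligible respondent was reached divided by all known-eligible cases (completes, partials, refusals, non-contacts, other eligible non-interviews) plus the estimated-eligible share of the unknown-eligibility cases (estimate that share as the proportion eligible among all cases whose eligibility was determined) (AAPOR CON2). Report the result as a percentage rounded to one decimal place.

Numerator → 933 + 90 + 546 + 107 = 1676
Determined eligible → 933 + 90 + 546 + 170 + 107 = 1846
e = 1846 / (1846 + 233) = 1846 / 2079 = 0.8879
Eligible share of unknowns → 0.8879 × 269 = 238.85
Base → 1846 + 238.85 = 2084.85
CON2 = 1676 / 2084.85 = 0.8039

80.4%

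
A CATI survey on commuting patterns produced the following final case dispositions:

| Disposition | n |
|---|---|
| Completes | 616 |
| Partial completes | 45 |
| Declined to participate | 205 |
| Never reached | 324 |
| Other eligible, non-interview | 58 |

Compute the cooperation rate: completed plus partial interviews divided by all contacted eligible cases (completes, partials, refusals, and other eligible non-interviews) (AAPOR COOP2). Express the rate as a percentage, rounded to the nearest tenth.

Numerator → 616 + 45 = 661
Base → 616 + 45 + 205 + 58 = 924
COOP2 = 661 / 924 = 0.7154

71.5%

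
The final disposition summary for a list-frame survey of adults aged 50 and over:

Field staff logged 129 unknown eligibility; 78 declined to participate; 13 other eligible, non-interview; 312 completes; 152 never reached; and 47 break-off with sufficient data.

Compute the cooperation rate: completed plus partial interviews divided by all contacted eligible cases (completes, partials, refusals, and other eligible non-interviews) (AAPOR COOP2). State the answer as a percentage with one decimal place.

Top → 312 + 47 = 359
Base → 312 + 47 + 78 + 13 = 450
COOP2 = 359 / 450 = 0.7978

79.8%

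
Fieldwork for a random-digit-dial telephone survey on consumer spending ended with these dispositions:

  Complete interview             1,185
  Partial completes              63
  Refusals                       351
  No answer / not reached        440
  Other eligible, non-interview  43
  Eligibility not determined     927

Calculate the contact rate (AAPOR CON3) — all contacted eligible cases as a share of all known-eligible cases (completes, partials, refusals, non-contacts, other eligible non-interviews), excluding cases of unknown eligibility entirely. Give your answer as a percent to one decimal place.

78.9%

Num → 1185 + 63 + 351 + 43 = 1642
Base → 1185 + 63 + 351 + 440 + 43 = 2082
CON3 = 1642 / 2082 = 0.7887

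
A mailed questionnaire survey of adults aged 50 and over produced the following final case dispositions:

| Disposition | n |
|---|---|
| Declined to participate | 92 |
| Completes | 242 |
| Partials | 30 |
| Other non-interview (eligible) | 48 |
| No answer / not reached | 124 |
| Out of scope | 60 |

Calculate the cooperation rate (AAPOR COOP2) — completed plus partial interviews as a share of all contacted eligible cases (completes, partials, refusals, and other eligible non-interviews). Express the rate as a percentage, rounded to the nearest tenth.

66.0%

Top = 242 + 30 = 272
Denominator = 242 + 30 + 92 + 48 = 412
COOP2 = 272 / 412 = 0.6602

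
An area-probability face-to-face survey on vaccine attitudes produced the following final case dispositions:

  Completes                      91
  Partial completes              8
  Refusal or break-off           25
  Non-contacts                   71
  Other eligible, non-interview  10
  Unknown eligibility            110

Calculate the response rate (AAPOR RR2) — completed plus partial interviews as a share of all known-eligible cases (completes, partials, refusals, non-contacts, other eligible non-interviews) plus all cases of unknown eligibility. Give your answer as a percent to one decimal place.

31.4%

Numerator → 91 + 8 = 99
Base → 91 + 8 + 25 + 71 + 10 + 110 = 315
RR2 = 99 / 315 = 0.3143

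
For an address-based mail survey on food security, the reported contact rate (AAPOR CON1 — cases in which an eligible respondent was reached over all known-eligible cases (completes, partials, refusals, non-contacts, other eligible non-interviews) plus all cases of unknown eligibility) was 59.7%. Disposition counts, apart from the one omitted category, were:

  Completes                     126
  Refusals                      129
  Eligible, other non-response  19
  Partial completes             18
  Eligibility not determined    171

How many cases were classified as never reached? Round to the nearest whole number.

26

Numerator = 126 + 18 + 129 + 19 = 292
CON1 = 292 / D = 0.597
D = 292 / 0.597 = 489.1
Rest of base = 463
never reached = 489.1 − 463 ≈ 26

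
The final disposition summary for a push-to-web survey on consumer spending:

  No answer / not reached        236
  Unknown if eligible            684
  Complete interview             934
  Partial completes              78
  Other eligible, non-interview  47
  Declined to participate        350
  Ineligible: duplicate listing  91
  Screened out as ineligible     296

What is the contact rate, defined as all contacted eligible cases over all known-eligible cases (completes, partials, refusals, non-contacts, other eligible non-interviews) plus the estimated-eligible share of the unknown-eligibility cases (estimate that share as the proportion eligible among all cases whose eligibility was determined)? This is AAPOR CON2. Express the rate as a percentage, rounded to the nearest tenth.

64.1%

Out of scope = 296 + 91 = 387
Num → 934 + 78 + 350 + 47 = 1409
Known eligible → 934 + 78 + 350 + 236 + 47 = 1645
e = 1645 / (1645 + 387) = 1645 / 2032 = 0.8095
e × U → 0.8095 × 684 = 553.70
Denom → 1645 + 553.70 = 2198.70
CON2 = 1409 / 2198.70 = 0.6408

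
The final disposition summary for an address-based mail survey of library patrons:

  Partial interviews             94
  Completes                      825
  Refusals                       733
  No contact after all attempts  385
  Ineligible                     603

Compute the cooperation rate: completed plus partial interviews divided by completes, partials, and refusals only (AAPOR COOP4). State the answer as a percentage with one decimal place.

Top = 825 + 94 = 919
Denominator = 825 + 94 + 733 = 1652
COOP4 = 919 / 1652 = 0.5563

55.6%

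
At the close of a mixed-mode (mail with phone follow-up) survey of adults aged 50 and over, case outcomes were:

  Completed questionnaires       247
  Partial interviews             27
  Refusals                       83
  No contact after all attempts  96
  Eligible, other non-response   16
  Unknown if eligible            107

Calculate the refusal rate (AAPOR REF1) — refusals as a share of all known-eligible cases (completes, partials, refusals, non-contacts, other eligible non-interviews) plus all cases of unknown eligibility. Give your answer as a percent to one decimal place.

14.4%

Numerator = 83
Denom = 247 + 27 + 83 + 96 + 16 + 107 = 576
REF1 = 83 / 576 = 0.1441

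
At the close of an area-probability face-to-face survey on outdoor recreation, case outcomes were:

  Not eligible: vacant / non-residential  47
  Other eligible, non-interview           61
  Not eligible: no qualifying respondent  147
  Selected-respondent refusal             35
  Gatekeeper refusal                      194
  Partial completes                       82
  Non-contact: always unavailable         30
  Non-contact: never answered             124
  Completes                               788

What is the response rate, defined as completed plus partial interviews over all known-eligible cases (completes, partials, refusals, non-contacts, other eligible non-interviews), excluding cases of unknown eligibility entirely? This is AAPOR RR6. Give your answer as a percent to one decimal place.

66.2%

Refused = 194 + 35 = 229
No answer / not reached = 124 + 30 = 154
Out of scope = 147 + 47 = 194
Num → 788 + 82 = 870
Denom → 788 + 82 + 229 + 154 + 61 = 1314
RR6 = 870 / 1314 = 0.6621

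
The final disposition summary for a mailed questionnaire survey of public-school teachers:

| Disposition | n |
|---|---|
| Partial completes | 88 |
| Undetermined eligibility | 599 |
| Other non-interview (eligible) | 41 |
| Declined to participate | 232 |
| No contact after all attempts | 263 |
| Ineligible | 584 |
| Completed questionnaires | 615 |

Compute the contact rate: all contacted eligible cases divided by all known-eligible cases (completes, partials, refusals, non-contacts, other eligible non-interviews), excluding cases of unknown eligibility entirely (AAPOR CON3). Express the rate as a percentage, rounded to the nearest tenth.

Num: 615 + 88 + 232 + 41 = 976
Denominator: 615 + 88 + 232 + 263 + 41 = 1239
CON3 = 976 / 1239 = 0.7877

78.8%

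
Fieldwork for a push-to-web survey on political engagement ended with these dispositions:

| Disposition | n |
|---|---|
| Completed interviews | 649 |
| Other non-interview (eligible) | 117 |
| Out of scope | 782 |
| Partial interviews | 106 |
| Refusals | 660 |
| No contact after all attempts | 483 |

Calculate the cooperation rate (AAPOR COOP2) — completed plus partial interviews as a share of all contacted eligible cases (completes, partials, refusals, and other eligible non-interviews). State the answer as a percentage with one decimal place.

49.3%

Top = 649 + 106 = 755
Denom = 649 + 106 + 660 + 117 = 1532
COOP2 = 755 / 1532 = 0.4928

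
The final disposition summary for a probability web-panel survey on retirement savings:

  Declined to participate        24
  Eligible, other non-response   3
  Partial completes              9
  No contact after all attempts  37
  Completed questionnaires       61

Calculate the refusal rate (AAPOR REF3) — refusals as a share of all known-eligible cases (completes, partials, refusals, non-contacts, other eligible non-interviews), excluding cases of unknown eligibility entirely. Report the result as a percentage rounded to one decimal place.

Numerator: 24
Base: 61 + 9 + 24 + 37 + 3 = 134
REF3 = 24 / 134 = 0.1791

17.9%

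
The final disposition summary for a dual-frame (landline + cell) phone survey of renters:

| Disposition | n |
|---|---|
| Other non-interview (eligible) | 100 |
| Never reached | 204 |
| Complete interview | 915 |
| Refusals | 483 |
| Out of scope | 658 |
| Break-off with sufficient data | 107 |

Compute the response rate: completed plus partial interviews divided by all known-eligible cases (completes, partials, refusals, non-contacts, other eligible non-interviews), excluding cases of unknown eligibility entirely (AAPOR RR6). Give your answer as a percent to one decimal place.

Numerator: 915 + 107 = 1022
Denominator: 915 + 107 + 483 + 204 + 100 = 1809
RR6 = 1022 / 1809 = 0.5650

56.5%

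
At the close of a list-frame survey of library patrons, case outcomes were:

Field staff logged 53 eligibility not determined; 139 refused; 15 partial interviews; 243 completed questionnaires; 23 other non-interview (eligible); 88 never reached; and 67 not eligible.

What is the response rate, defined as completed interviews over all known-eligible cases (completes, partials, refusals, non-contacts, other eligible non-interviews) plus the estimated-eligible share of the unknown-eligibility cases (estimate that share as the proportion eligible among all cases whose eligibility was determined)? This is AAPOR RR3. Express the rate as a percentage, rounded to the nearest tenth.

Numerator = 243
Known eligible = 243 + 15 + 139 + 88 + 23 = 508
e = 508 / (508 + 67) = 508 / 575 = 0.8835
Estimated eligible among unknowns = 0.8835 × 53 = 46.83
Base = 508 + 46.83 = 554.83
RR3 = 243 / 554.83 = 0.4380

43.8%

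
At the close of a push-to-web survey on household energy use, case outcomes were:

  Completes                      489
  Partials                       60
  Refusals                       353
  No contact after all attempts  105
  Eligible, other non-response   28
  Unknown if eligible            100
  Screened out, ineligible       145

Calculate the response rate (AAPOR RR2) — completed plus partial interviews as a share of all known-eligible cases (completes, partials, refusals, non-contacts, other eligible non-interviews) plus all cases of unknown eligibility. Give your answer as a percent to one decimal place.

48.4%

Top → 489 + 60 = 549
Denom → 489 + 60 + 353 + 105 + 28 + 100 = 1135
RR2 = 549 / 1135 = 0.4837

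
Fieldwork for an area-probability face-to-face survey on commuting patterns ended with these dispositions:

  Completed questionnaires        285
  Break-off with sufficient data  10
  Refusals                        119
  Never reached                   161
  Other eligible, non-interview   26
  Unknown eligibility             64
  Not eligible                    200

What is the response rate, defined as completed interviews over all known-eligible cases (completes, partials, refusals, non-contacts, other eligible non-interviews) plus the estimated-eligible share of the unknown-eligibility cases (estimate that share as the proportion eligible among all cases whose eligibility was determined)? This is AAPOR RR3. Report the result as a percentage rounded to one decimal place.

43.9%

Numerator = 285
Eligible (known) = 285 + 10 + 119 + 161 + 26 = 601
e = 601 / (601 + 200) = 601 / 801 = 0.7503
Eligible share of unknowns = 0.7503 × 64 = 48.02
Denominator = 601 + 48.02 = 649.02
RR3 = 285 / 649.02 = 0.4391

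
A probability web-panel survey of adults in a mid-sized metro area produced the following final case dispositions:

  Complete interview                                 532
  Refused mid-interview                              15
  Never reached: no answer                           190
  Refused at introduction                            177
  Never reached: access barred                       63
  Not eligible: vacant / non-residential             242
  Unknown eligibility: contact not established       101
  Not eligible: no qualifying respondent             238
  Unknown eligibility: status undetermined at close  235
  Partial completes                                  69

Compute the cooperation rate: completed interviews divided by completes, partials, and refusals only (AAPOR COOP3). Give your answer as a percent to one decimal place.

Declined to participate = 177 + 15 = 192
No answer / not reached = 190 + 63 = 253
Unknown eligibility = 101 + 235 = 336
Ineligible = 238 + 242 = 480
Top: 532
Denom: 532 + 69 + 192 = 793
COOP3 = 532 / 793 = 0.6709

67.1%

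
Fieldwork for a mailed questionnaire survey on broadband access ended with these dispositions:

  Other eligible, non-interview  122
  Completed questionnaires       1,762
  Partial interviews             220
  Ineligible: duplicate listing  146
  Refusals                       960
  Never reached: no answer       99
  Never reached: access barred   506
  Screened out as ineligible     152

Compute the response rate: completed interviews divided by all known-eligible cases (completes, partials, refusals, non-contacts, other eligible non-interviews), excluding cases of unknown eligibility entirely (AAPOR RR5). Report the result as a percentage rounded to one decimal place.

No answer / not reached = 99 + 506 = 605
Out of scope = 152 + 146 = 298
Top: 1762
Base: 1762 + 220 + 960 + 605 + 122 = 3669
RR5 = 1762 / 3669 = 0.4802

48.0%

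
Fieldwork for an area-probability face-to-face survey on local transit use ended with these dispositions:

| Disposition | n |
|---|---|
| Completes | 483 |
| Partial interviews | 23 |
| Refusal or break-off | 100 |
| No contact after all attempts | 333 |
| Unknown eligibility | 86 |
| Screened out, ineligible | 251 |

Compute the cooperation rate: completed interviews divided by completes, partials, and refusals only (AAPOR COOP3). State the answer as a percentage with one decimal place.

79.7%

Top = 483
Denom = 483 + 23 + 100 = 606
COOP3 = 483 / 606 = 0.7970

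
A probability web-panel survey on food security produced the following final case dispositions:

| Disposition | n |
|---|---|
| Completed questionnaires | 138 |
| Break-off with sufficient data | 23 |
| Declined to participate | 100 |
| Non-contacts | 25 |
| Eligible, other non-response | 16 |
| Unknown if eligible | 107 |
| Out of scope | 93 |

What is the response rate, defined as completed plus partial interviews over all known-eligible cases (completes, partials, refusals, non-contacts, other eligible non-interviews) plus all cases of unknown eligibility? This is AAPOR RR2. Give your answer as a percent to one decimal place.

Num: 138 + 23 = 161
Base: 138 + 23 + 100 + 25 + 16 + 107 = 409
RR2 = 161 / 409 = 0.3936

39.4%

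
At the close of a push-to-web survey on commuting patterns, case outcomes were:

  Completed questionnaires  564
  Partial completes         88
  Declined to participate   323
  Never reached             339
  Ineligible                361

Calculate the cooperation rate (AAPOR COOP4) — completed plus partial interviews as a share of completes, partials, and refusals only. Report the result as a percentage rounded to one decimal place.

Numerator: 564 + 88 = 652
Denom: 564 + 88 + 323 = 975
COOP4 = 652 / 975 = 0.6687

66.9%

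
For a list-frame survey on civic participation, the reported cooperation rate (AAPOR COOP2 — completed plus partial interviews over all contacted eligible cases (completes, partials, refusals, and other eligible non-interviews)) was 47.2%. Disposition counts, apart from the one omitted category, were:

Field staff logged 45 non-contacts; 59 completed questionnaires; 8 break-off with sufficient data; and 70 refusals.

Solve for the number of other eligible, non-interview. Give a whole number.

Numerator → 59 + 8 = 67
COOP2 = 67 / D = 0.472
D = 67 / 0.472 = 141.9
Rest of base = 137
other eligible, non-interview = 141.9 − 137 ≈ 5

5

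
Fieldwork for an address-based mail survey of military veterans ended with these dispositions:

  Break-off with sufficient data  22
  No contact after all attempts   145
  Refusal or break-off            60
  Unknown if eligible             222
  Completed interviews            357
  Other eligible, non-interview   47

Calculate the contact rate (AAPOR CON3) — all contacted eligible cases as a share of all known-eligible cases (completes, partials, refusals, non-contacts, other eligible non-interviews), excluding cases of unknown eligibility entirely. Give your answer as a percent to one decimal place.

Num = 357 + 22 + 60 + 47 = 486
Denominator = 357 + 22 + 60 + 145 + 47 = 631
CON3 = 486 / 631 = 0.7702

77.0%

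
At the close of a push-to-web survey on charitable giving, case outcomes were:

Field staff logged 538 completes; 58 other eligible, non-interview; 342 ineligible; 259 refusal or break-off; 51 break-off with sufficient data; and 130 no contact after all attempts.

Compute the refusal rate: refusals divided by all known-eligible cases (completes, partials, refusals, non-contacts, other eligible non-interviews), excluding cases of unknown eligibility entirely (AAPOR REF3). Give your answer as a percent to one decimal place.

25.0%

Numerator: 259
Denominator: 538 + 51 + 259 + 130 + 58 = 1036
REF3 = 259 / 1036 = 0.2500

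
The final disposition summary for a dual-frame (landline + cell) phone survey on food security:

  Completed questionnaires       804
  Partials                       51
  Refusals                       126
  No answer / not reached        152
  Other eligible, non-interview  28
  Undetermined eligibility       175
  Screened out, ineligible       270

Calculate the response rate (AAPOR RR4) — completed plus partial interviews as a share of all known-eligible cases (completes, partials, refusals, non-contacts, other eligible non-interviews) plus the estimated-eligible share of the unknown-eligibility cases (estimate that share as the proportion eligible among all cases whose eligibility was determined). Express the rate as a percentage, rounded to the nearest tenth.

Numerator = 804 + 51 = 855
Eligible (known) = 804 + 51 + 126 + 152 + 28 = 1161
e = 1161 / (1161 + 270) = 1161 / 1431 = 0.8113
e × U = 0.8113 × 175 = 141.98
Denominator = 1161 + 141.98 = 1302.98
RR4 = 855 / 1302.98 = 0.6562

65.6%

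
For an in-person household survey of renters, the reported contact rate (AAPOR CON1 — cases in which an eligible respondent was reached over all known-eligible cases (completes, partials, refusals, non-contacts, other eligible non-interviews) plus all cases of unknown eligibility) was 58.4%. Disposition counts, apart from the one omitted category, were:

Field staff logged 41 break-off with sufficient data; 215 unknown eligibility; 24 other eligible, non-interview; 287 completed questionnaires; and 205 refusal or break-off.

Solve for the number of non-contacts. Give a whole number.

Top → 287 + 41 + 205 + 24 = 557
CON1 = 557 / D = 0.584
D = 557 / 0.584 = 953.8
Rest of base = 772
non-contacts = 953.8 − 772 ≈ 182

182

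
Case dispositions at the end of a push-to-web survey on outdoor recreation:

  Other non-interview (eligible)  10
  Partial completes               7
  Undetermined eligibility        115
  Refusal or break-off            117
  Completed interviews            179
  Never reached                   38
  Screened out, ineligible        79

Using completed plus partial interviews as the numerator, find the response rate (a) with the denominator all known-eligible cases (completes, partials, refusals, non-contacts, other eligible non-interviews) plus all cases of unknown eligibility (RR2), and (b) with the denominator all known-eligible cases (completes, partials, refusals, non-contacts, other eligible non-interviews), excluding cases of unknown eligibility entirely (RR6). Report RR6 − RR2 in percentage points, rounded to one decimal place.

Numerator → 179 + 7 = 186
Base → 179 + 7 + 117 + 38 + 10 + 115 = 466
RR2 = 186 / 466 = 0.3991
Base → 179 + 7 + 117 + 38 + 10 = 351
RR6 = 186 / 351 = 0.5299
Difference = 52.99 − 39.91 = 13.08 percentage points

13.1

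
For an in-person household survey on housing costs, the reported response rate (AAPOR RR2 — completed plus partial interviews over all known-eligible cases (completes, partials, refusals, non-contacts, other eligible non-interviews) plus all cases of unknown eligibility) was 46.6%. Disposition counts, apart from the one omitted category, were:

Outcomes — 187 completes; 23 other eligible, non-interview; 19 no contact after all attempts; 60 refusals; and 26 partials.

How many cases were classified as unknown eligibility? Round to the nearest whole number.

142

Num → 187 + 26 = 213
RR2 = 213 / D = 0.466
D = 213 / 0.466 = 457.1
Remaining denominator categories sum to 315
unknown eligibility = 457.1 − 315 ≈ 142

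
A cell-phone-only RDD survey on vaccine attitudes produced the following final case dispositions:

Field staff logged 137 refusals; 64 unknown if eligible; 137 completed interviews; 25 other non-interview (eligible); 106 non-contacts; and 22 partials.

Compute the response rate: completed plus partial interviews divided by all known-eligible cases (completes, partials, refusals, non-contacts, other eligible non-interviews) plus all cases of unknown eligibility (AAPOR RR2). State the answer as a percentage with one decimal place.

Num: 137 + 22 = 159
Base: 137 + 22 + 137 + 106 + 25 + 64 = 491
RR2 = 159 / 491 = 0.3238

32.4%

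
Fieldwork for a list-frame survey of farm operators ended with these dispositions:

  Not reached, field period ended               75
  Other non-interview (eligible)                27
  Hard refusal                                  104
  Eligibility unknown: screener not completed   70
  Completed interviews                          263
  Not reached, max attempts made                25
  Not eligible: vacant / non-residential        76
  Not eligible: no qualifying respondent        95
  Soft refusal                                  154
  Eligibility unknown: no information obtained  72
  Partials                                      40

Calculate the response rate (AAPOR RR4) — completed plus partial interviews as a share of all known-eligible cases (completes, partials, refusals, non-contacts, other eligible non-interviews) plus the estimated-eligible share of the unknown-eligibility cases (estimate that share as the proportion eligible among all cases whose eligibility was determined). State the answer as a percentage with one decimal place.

37.8%

Refusal or break-off = 104 + 154 = 258
Non-contacts = 75 + 25 = 100
Undetermined eligibility = 70 + 72 = 142
Not eligible = 95 + 76 = 171
Top: 263 + 40 = 303
Known eligible: 263 + 40 + 258 + 100 + 27 = 688
e = 688 / (688 + 171) = 688 / 859 = 0.8009
e × U: 0.8009 × 142 = 113.73
Denominator: 688 + 113.73 = 801.73
RR4 = 303 / 801.73 = 0.3779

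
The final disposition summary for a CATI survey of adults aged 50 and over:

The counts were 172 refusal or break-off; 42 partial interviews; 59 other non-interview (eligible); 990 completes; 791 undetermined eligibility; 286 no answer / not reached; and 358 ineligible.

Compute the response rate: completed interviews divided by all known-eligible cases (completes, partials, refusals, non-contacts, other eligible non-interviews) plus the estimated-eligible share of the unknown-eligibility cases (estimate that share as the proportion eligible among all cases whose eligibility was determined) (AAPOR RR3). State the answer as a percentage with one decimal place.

45.2%

Top: 990
Determined eligible: 990 + 42 + 172 + 286 + 59 = 1549
e = 1549 / (1549 + 358) = 1549 / 1907 = 0.8123
e × U: 0.8123 × 791 = 642.53
Denom: 1549 + 642.53 = 2191.53
RR3 = 990 / 2191.53 = 0.4517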